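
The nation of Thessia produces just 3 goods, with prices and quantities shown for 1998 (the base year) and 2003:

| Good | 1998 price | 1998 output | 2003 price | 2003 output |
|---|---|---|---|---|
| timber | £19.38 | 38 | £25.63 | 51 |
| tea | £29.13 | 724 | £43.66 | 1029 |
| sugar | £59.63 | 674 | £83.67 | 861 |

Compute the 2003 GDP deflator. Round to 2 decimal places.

Nominal GDP 2003 = 25.63·51 + 43.66·1029 + 83.67·861 = 118273.14.
Real GDP 2003 (at 1998 prices) = 19.38·51 + 29.13·1029 + 59.63·861 = 82304.58.
Deflator = Nominal/Real × 100 = 118273.14/82304.58 × 100 = 143.702.

143.70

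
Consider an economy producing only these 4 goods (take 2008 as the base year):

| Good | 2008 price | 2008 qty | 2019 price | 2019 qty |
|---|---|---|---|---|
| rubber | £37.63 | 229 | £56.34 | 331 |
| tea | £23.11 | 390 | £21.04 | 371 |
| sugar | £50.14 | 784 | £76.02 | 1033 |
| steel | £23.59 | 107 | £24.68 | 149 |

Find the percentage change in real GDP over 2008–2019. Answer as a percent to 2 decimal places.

28.38%

Real GDP 2008 = Nominal GDP 2008 = 37.63·229 + 23.11·390 + 50.14·784 + 23.59·107 = 59464.06.
Real GDP 2019 (at 2008 prices) = 37.63·331 + 23.11·371 + 50.14·1033 + 23.59·149 = 76338.87.
Real growth = 76338.87/59464.06 − 1 = 0.2838.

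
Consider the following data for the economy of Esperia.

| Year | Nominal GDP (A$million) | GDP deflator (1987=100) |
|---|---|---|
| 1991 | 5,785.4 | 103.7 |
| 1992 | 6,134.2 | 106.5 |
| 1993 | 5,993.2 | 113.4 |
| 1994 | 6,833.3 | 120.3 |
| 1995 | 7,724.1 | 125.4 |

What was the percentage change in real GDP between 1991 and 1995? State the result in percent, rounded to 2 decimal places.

10.41%

Real GDP 1991 = 5785.4/1.037 = 5578.98.
Real GDP 1995 = 7724.1/1.254 = 6159.57.
Change = 6159.57/5578.98 − 1 = 0.1041.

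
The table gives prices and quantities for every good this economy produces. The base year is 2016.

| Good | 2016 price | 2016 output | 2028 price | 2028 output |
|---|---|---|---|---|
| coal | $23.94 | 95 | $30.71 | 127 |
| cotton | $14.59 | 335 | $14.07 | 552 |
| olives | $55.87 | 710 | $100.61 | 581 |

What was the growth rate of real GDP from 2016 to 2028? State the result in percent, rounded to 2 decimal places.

-6.99%

Real GDP 2016 = Nominal GDP 2016 = 23.94·95 + 14.59·335 + 55.87·710 = 46829.65.
Real GDP 2028 (at 2016 prices) = 23.94·127 + 14.59·552 + 55.87·581 = 43554.53.
Real growth = 43554.53/46829.65 − 1 = -0.0699.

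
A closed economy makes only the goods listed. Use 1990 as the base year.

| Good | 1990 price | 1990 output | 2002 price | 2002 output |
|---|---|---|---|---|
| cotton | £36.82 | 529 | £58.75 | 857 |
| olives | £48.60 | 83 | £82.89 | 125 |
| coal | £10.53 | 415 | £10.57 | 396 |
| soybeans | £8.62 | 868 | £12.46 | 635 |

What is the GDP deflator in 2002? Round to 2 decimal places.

154.01

Nominal GDP 2002 = 58.75·857 + 82.89·125 + 10.57·396 + 12.46·635 = 72807.82.
Real GDP 2002 (at 1990 prices) = 36.82·857 + 48.60·125 + 10.53·396 + 8.62·635 = 47273.32.
Deflator = Nominal/Real × 100 = 72807.82/47273.32 × 100 = 154.015.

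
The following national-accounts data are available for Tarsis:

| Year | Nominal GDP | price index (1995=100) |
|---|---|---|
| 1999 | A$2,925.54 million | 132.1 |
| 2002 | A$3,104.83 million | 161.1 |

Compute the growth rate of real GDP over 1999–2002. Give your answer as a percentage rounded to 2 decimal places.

-12.98%

Deflate each year: 1999 → 2925.54/1.321 = 2214.64; 2002 → 3104.83/1.611 = 1927.27.
So real GDP changed by 1927.27/2214.64 − 1 = -0.1298, i.e. -12.98%.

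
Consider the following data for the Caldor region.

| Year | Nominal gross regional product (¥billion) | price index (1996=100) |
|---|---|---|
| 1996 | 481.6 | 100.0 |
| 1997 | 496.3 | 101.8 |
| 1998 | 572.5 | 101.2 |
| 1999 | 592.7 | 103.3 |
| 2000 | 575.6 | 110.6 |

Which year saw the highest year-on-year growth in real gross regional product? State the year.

1998

1997: real = 496.3/1.018 = 487.52; growth vs 1996 (481.60) = 1.23%.
1998: real = 572.5/1.012 = 565.71; growth vs 1997 (487.52) = 16.04%.
1999: real = 592.7/1.033 = 573.77; growth vs 1998 (565.71) = 1.42%.
2000: real = 575.6/1.106 = 520.43; growth vs 1999 (573.77) = -9.30%.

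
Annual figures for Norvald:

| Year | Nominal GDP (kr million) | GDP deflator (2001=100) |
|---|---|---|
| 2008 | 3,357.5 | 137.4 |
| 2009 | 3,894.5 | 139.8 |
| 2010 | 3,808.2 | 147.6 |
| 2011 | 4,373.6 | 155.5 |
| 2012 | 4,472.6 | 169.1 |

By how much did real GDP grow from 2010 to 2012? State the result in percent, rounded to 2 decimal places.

Real GDP 2010 = 3808.2/1.476 = 2580.08.
Real GDP 2012 = 4472.6/1.691 = 2644.94.
Change = 2644.94/2580.08 − 1 = 0.0251.

2.51%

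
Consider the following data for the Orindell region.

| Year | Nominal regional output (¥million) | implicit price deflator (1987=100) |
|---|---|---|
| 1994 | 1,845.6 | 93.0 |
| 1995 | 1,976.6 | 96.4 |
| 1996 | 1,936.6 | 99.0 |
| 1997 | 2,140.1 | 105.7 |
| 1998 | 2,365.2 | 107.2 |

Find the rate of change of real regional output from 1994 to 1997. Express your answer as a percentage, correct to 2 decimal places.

2.02%

Real regional output 1994 = 1845.6/0.930 = 1984.52.
Real regional output 1997 = 2140.1/1.057 = 2024.69.
Change = 2024.69/1984.52 − 1 = 0.0202.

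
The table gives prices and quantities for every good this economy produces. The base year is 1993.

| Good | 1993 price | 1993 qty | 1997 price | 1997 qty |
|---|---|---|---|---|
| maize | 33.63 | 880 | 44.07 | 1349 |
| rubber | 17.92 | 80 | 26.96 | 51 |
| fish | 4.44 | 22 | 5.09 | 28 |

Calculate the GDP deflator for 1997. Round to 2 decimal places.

Nominal GDP 1997 = 44.07·1349 + 26.96·51 + 5.09·28 = 60967.91.
Real GDP 1997 (at 1993 prices) = 33.63·1349 + 17.92·51 + 4.44·28 = 46405.11.
Deflator = Nominal/Real × 100 = 60967.91/46405.11 × 100 = 131.382.

131.38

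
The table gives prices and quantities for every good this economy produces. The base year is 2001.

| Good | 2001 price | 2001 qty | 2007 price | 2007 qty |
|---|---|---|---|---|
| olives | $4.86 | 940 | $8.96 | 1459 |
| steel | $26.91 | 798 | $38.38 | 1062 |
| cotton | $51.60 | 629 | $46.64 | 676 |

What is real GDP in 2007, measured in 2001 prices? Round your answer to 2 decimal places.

Real GDP 2007 = Σ (p_2001 × q_2007) = 4.86·1459 + 26.91·1062 + 51.60·676 = 70550.76.

$70550.76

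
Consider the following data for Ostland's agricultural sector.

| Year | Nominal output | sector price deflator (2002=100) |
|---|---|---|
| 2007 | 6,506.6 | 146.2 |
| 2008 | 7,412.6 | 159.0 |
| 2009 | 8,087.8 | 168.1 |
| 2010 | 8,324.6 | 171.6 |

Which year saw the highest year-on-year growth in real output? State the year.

2008: real = 7412.6/1.590 = 4662.01; growth vs 2007 (4450.48) = 4.75%.
2009: real = 8087.8/1.681 = 4811.30; growth vs 2008 (4662.01) = 3.20%.
2010: real = 8324.6/1.716 = 4851.17; growth vs 2009 (4811.30) = 0.83%.

2008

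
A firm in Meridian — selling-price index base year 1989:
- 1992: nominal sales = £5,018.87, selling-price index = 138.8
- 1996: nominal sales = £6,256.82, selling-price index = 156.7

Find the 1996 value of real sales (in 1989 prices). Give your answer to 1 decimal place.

£3,992.9

Real sales = Nominal / (selling-price index/100) = 6256.82 / 1.567 = 3992.87.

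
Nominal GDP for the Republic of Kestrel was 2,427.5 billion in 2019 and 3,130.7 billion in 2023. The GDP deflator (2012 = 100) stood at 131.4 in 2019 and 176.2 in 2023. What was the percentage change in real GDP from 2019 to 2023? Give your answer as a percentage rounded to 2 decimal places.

Real GDP 2019 = 2427.5 / 1.314 = 1847.41.
Real GDP 2023 = 3130.7 / 1.762 = 1776.79.
Real growth = 1776.79 / 1847.41 − 1 = -0.0382.

-3.82%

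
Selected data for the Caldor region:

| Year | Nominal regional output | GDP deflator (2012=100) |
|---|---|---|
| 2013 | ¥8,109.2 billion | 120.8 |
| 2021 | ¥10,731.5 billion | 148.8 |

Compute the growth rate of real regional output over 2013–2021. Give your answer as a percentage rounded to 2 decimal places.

7.44%

Deflate each year: 2013 → 8109.2/1.208 = 6712.91; 2021 → 10731.5/1.488 = 7212.03.
So real regional output changed by 7212.03/6712.91 − 1 = 0.0744, i.e. 7.44%.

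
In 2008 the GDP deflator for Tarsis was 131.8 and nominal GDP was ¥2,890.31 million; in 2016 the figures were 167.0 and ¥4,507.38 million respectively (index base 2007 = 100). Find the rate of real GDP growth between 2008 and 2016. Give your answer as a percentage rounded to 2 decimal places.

23.08%

Real GDP 2008 = 2890.31 / 1.318 = 2192.95.
Real GDP 2016 = 4507.38 / 1.670 = 2699.03.
Real growth = 2699.03 / 2192.95 − 1 = 0.2308.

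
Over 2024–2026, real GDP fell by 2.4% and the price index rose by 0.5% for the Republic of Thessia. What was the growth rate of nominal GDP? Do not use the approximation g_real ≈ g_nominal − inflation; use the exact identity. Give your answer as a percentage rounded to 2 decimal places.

(1 + g_nom) = (1 + g_real)(1 + π) = 0.9760 × 1.0050 = 0.98088.

-1.91%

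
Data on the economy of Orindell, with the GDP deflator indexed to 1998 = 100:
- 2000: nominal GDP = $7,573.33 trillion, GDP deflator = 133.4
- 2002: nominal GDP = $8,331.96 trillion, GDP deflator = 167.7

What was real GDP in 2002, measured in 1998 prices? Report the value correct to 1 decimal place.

Real GDP = Nominal / (GDP deflator/100) = 8331.96 / 1.677 = 4968.37.

$4,968.4 trillion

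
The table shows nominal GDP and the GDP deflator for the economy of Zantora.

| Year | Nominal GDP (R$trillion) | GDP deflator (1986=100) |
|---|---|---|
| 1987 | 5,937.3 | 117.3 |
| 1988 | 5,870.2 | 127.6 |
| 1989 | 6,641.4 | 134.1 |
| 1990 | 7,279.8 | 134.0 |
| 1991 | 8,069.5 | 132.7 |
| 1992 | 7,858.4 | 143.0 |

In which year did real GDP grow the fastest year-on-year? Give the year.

1988: real = 5870.2/1.276 = 4600.47; growth vs 1987 (5061.64) = -9.11%.
1989: real = 6641.4/1.341 = 4952.57; growth vs 1988 (4600.47) = 7.65%.
1990: real = 7279.8/1.340 = 5432.69; growth vs 1989 (4952.57) = 9.69%.
1991: real = 8069.5/1.327 = 6081.01; growth vs 1990 (5432.69) = 11.93%.
1992: real = 7858.4/1.430 = 5495.38; growth vs 1991 (6081.01) = -9.63%.

1991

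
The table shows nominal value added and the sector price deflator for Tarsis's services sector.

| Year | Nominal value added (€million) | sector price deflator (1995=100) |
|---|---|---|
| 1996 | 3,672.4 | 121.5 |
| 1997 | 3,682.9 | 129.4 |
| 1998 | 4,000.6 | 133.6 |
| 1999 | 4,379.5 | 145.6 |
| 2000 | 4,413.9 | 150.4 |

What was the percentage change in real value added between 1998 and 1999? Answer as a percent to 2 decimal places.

0.45%

Real value added 1998 = 4000.6/1.336 = 2994.46.
Real value added 1999 = 4379.5/1.456 = 3007.90.
Change = 3007.90/2994.46 − 1 = 0.0045.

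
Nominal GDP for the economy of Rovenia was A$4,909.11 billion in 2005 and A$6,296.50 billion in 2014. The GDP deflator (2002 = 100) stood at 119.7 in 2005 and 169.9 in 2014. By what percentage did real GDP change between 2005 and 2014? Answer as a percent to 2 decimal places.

-9.64%

Real GDP 2005 = 4909.11 / 1.197 = 4101.18.
Real GDP 2014 = 6296.50 / 1.699 = 3706.00.
Real growth = 3706.00 / 4101.18 − 1 = -0.0964.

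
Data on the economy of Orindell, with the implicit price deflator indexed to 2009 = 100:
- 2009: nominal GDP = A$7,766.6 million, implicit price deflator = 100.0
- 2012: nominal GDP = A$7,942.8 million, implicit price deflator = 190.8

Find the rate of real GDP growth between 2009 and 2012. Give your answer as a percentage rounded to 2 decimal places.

-46.40%

Deflate each year: 2009 → 7766.6/1.000 = 7766.60; 2012 → 7942.8/1.908 = 4162.89.
So real GDP changed by 4162.89/7766.60 − 1 = -0.4640, i.e. -46.40%.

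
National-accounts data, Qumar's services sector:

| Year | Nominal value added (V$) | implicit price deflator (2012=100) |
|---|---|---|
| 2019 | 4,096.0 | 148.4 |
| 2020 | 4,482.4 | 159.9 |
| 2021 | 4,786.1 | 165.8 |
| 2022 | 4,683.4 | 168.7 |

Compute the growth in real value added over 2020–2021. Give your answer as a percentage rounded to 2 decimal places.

2.98%

Real value added 2020 = 4482.4/1.599 = 2803.25.
Real value added 2021 = 4786.1/1.658 = 2886.67.
Change = 2886.67/2803.25 − 1 = 0.0298.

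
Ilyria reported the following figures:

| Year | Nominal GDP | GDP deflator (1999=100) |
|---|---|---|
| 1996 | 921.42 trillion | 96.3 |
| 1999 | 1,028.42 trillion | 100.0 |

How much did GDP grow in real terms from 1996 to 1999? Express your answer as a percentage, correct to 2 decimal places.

Deflate each year: 1996 → 921.42/0.963 = 956.82; 1999 → 1028.42/1.000 = 1028.42.
So real GDP changed by 1028.42/956.82 − 1 = 0.0748, i.e. 7.48%.

7.48%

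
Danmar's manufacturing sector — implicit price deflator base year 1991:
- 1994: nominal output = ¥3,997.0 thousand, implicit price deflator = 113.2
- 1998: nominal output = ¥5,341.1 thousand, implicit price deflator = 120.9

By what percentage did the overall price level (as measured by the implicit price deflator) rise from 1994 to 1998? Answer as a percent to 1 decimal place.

Price-level change = 120.9 / 113.2 − 1 = 0.0680.

6.8%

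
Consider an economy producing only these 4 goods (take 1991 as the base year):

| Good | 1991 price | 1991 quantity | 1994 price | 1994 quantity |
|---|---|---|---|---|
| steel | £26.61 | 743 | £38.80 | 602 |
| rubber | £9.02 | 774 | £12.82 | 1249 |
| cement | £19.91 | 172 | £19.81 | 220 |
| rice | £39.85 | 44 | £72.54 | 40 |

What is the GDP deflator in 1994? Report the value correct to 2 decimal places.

Nominal GDP 1994 = 38.80·602 + 12.82·1249 + 19.81·220 + 72.54·40 = 46629.58.
Real GDP 1994 (at 1991 prices) = 26.61·602 + 9.02·1249 + 19.91·220 + 39.85·40 = 33259.40.
Deflator = Nominal/Real × 100 = 46629.58/33259.40 × 100 = 140.200.

140.20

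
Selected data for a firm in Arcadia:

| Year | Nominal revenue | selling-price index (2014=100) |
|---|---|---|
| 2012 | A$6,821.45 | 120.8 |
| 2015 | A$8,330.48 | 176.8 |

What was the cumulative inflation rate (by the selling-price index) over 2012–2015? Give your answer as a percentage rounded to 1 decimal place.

46.4%

Price-level change = 176.8 / 120.8 − 1 = 0.4636.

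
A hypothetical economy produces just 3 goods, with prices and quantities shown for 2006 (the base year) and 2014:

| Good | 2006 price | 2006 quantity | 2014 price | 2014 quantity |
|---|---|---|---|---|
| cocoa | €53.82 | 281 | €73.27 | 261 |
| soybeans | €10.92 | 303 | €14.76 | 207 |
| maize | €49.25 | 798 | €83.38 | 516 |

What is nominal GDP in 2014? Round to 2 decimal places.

€65202.87

Nominal GDP 2014 = Σ (p_2014 × q_2014) = 73.27·261 + 14.76·207 + 83.38·516 = 65202.87.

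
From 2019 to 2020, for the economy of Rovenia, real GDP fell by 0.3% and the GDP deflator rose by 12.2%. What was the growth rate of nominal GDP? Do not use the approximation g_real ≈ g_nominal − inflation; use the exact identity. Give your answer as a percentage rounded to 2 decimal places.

11.86%

(1 + g_nom) = (1 + g_real)(1 + π) = 0.9970 × 1.1220 = 1.11863.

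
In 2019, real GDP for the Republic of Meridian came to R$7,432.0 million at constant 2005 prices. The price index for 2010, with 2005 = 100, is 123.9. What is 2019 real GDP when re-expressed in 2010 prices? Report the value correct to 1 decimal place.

R$9,208.2 million

Real GDP in 2010 prices = Real GDP in 2005 prices × (P_2010/P_2005) = 7432.0 × 1.239 = 9208.25.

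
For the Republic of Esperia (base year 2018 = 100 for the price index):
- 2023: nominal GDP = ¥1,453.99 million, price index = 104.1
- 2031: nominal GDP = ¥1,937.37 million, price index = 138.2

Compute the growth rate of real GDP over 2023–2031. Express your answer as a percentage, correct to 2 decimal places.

0.37%

Deflate each year: 2023 → 1453.99/1.041 = 1396.72; 2031 → 1937.37/1.382 = 1401.86.
So real GDP changed by 1401.86/1396.72 − 1 = 0.0037, i.e. 0.37%.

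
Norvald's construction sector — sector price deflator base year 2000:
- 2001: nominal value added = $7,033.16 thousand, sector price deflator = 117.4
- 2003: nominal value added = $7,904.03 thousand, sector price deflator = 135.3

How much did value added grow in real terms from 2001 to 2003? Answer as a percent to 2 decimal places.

Deflate each year: 2001 → 7033.16/1.174 = 5990.77; 2003 → 7904.03/1.353 = 5841.86.
So real value added changed by 5841.86/5990.77 − 1 = -0.0249, i.e. -2.49%.

-2.49%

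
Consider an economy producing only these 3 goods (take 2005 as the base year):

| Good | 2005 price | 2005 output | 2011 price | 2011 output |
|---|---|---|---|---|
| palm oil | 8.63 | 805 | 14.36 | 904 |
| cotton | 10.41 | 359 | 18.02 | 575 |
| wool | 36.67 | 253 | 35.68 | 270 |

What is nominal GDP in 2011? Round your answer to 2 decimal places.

32976.54

Nominal GDP 2011 = Σ (p_2011 × q_2011) = 14.36·904 + 18.02·575 + 35.68·270 = 32976.54.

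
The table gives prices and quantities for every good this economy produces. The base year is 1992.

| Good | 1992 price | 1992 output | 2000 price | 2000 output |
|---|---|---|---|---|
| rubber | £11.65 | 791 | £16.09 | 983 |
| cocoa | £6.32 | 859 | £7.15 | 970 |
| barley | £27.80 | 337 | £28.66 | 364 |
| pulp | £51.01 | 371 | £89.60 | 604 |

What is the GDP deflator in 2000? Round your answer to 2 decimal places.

Nominal GDP 2000 = 16.09·983 + 7.15·970 + 28.66·364 + 89.60·604 = 87302.61.
Real GDP 2000 (at 1992 prices) = 11.65·983 + 6.32·970 + 27.80·364 + 51.01·604 = 58511.59.
Deflator = Nominal/Real × 100 = 87302.61/58511.59 × 100 = 149.206.

149.21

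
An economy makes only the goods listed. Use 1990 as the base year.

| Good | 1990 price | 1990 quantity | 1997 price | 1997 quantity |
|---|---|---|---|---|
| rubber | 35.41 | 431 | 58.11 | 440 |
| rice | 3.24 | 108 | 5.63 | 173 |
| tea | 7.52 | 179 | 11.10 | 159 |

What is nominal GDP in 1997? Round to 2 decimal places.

28307.29

Nominal GDP 1997 = Σ (p_1997 × q_1997) = 58.11·440 + 5.63·173 + 11.10·159 = 28307.29.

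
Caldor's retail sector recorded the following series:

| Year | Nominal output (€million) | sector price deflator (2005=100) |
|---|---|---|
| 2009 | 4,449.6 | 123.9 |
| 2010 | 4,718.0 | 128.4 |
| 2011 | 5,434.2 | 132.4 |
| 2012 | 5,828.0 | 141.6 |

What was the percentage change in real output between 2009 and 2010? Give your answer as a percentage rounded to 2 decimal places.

2.32%

Real output 2009 = 4449.6/1.239 = 3591.28.
Real output 2010 = 4718.0/1.284 = 3674.45.
Change = 3674.45/3591.28 − 1 = 0.0232.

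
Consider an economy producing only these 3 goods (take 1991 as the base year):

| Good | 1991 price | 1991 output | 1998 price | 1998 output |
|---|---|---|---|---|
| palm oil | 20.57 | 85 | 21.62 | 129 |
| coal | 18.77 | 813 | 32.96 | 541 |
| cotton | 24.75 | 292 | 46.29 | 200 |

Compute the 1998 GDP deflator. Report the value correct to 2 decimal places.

Nominal GDP 1998 = 21.62·129 + 32.96·541 + 46.29·200 = 29878.34.
Real GDP 1998 (at 1991 prices) = 20.57·129 + 18.77·541 + 24.75·200 = 17758.10.
Deflator = Nominal/Real × 100 = 29878.34/17758.10 × 100 = 168.252.

168.25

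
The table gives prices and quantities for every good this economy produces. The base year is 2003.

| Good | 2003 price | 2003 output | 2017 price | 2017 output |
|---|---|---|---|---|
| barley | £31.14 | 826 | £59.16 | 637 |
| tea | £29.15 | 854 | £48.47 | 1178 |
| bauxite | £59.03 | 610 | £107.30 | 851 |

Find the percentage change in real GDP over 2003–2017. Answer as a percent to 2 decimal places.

Real GDP 2003 = Nominal GDP 2003 = 31.14·826 + 29.15·854 + 59.03·610 = 86624.04.
Real GDP 2017 (at 2003 prices) = 31.14·637 + 29.15·1178 + 59.03·851 = 104409.41.
Real growth = 104409.41/86624.04 − 1 = 0.2053.

20.53%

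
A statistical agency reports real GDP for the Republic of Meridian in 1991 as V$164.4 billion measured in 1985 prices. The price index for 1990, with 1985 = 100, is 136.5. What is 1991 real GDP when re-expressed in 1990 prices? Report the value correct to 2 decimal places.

V$224.41 billion

Real GDP in 1990 prices = Real GDP in 1985 prices × (P_1990/P_1985) = 164.4 × 1.365 = 224.41.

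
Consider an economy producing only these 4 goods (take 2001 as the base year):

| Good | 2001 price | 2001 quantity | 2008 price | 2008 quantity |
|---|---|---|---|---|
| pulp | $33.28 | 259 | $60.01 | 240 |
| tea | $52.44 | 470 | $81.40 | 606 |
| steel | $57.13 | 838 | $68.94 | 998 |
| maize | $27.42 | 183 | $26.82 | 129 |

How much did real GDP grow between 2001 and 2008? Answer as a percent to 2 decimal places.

16.43%

Real GDP 2001 = Nominal GDP 2001 = 33.28·259 + 52.44·470 + 57.13·838 + 27.42·183 = 86159.12.
Real GDP 2008 (at 2001 prices) = 33.28·240 + 52.44·606 + 57.13·998 + 27.42·129 = 100318.76.
Real growth = 100318.76/86159.12 − 1 = 0.1643.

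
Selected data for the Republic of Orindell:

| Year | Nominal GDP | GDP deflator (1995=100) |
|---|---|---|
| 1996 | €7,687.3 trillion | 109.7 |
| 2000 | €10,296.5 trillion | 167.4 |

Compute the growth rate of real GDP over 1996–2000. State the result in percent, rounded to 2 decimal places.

Real GDP 1996 = 7687.3 / 1.097 = 7007.57.
Real GDP 2000 = 10296.5 / 1.674 = 6150.84.
Real growth = 6150.84 / 7007.57 − 1 = -0.1223.

-12.23%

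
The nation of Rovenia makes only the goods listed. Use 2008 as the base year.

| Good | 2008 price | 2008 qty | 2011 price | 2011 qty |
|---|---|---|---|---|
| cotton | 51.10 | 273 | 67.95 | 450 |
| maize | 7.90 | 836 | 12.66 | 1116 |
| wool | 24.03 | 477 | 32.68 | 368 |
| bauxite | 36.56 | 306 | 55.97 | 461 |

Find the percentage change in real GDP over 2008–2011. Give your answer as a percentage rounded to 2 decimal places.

33.11%

Real GDP 2008 = Nominal GDP 2008 = 51.10·273 + 7.90·836 + 24.03·477 + 36.56·306 = 43204.37.
Real GDP 2011 (at 2008 prices) = 51.10·450 + 7.90·1116 + 24.03·368 + 36.56·461 = 57508.60.
Real growth = 57508.60/43204.37 − 1 = 0.3311.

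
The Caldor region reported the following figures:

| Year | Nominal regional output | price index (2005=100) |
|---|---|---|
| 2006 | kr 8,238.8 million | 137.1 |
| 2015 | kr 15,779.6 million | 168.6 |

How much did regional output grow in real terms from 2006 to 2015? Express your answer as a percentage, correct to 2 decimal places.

Real regional output 2006 = 8238.8 / 1.371 = 6009.34.
Real regional output 2015 = 15779.6 / 1.686 = 9359.19.
Real growth = 9359.19 / 6009.34 − 1 = 0.5574.

55.74%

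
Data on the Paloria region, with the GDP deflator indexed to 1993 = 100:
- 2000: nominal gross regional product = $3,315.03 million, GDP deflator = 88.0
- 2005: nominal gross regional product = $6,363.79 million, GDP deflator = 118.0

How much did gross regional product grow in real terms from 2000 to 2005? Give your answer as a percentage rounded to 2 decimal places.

Deflate each year: 2000 → 3315.03/0.880 = 3767.08; 2005 → 6363.79/1.180 = 5393.04.
So real gross regional product changed by 5393.04/3767.08 − 1 = 0.4316, i.e. 43.16%.

43.16%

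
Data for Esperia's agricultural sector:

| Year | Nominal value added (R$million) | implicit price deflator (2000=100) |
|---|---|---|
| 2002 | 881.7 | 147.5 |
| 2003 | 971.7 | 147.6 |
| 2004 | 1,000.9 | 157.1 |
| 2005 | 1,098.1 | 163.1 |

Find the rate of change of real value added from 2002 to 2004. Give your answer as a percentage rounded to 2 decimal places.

Real value added 2002 = 881.7/1.475 = 597.76.
Real value added 2004 = 1000.9/1.571 = 637.11.
Change = 637.11/597.76 − 1 = 0.0658.

6.58%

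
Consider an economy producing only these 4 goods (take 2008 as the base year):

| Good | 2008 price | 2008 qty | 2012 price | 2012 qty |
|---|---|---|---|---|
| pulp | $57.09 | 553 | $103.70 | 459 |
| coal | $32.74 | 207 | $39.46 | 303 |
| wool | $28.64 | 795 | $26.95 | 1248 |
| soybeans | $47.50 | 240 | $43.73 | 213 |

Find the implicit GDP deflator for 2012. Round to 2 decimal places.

125.03

Nominal GDP 2012 = 103.70·459 + 39.46·303 + 26.95·1248 + 43.73·213 = 102502.77.
Real GDP 2012 (at 2008 prices) = 57.09·459 + 32.74·303 + 28.64·1248 + 47.50·213 = 81984.75.
Deflator = Nominal/Real × 100 = 102502.77/81984.75 × 100 = 125.027.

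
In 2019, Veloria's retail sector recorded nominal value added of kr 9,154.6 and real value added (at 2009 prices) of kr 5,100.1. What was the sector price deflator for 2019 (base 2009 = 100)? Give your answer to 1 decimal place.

sector price deflator = (Nominal / Real) × 100 = 9154.6 / 5100.1 × 100 = 179.50.

179.5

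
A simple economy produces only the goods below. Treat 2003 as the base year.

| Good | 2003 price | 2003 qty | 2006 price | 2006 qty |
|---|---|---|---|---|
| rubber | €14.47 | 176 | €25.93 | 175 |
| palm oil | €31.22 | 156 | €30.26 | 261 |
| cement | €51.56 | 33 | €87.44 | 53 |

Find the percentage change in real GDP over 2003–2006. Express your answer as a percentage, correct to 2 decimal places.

47.10%

Real GDP 2003 = Nominal GDP 2003 = 14.47·176 + 31.22·156 + 51.56·33 = 9118.52.
Real GDP 2006 (at 2003 prices) = 14.47·175 + 31.22·261 + 51.56·53 = 13413.35.
Real growth = 13413.35/9118.52 − 1 = 0.4710.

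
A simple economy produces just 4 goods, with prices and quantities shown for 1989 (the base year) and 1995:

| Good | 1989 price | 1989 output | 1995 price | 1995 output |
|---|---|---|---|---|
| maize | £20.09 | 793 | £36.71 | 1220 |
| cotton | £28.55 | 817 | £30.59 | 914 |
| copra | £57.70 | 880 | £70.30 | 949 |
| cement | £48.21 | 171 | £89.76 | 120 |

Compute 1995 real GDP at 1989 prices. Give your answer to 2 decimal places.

Real GDP 1995 = Σ (p_1989 × q_1995) = 20.09·1220 + 28.55·914 + 57.70·949 + 48.21·120 = 111147.00.

£111147.00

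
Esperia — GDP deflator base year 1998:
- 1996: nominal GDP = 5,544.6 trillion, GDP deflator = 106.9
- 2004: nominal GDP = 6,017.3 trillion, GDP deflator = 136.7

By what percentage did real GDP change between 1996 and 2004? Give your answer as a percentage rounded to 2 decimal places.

Real GDP 1996 = 5544.6 / 1.069 = 5186.72.
Real GDP 2004 = 6017.3 / 1.367 = 4401.83.
Real growth = 4401.83 / 5186.72 − 1 = -0.1513.

-15.13%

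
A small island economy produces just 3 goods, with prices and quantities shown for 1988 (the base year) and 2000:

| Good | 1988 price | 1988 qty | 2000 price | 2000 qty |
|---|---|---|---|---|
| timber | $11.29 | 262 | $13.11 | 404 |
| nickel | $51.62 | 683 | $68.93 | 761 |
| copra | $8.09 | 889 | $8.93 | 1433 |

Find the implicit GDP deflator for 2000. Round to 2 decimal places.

127.26

Nominal GDP 2000 = 13.11·404 + 68.93·761 + 8.93·1433 = 70548.86.
Real GDP 2000 (at 1988 prices) = 11.29·404 + 51.62·761 + 8.09·1433 = 55436.95.
Deflator = Nominal/Real × 100 = 70548.86/55436.95 × 100 = 127.260.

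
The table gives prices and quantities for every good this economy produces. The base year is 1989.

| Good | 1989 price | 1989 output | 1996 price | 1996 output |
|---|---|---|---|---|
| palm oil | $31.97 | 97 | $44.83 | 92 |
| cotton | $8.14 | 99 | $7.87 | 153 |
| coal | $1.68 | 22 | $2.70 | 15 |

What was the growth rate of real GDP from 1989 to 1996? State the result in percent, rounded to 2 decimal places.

6.79%

Real GDP 1989 = Nominal GDP 1989 = 31.97·97 + 8.14·99 + 1.68·22 = 3943.91.
Real GDP 1996 (at 1989 prices) = 31.97·92 + 8.14·153 + 1.68·15 = 4211.86.
Real growth = 4211.86/3943.91 − 1 = 0.0679.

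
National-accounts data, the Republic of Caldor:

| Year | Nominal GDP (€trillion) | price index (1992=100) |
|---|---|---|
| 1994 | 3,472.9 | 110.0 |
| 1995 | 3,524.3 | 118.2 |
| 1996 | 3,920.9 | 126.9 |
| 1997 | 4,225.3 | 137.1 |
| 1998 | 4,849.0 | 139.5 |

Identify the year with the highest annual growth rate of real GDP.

1995: real = 3524.3/1.182 = 2981.64; growth vs 1994 (3157.18) = -5.56%.
1996: real = 3920.9/1.269 = 3089.76; growth vs 1995 (2981.64) = 3.63%.
1997: real = 4225.3/1.371 = 3081.91; growth vs 1996 (3089.76) = -0.25%.
1998: real = 4849.0/1.395 = 3475.99; growth vs 1997 (3081.91) = 12.79%.

1998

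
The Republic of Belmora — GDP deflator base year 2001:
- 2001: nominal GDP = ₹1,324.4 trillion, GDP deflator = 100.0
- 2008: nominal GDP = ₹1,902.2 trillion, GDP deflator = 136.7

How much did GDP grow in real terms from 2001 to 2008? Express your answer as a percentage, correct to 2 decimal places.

Real GDP 2001 = 1324.4 / 1.000 = 1324.40.
Real GDP 2008 = 1902.2 / 1.367 = 1391.51.
Real growth = 1391.51 / 1324.40 − 1 = 0.0507.

5.07%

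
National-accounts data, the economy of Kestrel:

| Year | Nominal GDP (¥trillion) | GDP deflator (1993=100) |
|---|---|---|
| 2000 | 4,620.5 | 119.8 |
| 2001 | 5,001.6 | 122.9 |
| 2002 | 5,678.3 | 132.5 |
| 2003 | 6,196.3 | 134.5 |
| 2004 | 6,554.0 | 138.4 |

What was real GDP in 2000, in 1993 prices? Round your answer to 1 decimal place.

Real GDP 2000 = 4620.5 / 1.198 = 3856.84.

¥3,856.8 trillion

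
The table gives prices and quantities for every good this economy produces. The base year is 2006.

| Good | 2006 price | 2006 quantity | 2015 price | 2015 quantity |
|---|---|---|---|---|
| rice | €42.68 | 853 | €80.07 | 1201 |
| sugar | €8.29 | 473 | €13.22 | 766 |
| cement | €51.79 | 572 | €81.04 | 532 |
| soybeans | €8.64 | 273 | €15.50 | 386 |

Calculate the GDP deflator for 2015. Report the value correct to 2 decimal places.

175.59

Nominal GDP 2015 = 80.07·1201 + 13.22·766 + 81.04·532 + 15.50·386 = 155386.87.
Real GDP 2015 (at 2006 prices) = 42.68·1201 + 8.29·766 + 51.79·532 + 8.64·386 = 88496.14.
Deflator = Nominal/Real × 100 = 155386.87/88496.14 × 100 = 175.586.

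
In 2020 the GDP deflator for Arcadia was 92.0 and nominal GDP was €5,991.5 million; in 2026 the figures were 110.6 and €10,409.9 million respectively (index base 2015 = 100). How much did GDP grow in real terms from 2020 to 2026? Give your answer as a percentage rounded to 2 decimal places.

Real GDP 2020 = 5991.5 / 0.920 = 6512.50.
Real GDP 2026 = 10409.9 / 1.106 = 9412.21.
Real growth = 9412.21 / 6512.50 − 1 = 0.4453.

44.53%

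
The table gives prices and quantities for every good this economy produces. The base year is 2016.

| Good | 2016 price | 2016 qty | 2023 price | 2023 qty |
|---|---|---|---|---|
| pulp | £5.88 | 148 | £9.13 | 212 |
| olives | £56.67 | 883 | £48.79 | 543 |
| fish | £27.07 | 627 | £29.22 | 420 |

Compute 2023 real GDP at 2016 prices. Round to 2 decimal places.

£43387.77

Real GDP 2023 = Σ (p_2016 × q_2023) = 5.88·212 + 56.67·543 + 27.07·420 = 43387.77.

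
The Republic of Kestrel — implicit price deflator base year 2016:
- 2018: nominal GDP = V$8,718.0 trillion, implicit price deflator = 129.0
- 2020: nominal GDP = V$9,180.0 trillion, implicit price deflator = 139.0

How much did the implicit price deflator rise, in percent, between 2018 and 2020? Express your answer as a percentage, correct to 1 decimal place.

7.8%

Price-level change = 139.0 / 129.0 − 1 = 0.0775.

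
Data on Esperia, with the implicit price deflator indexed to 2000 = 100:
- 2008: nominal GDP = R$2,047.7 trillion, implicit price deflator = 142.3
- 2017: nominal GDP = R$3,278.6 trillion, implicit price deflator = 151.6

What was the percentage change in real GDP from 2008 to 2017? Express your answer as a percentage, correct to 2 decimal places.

Real GDP 2008 = 2047.7 / 1.423 = 1439.00.
Real GDP 2017 = 3278.6 / 1.516 = 2162.66.
Real growth = 2162.66 / 1439.00 − 1 = 0.5029.

50.29%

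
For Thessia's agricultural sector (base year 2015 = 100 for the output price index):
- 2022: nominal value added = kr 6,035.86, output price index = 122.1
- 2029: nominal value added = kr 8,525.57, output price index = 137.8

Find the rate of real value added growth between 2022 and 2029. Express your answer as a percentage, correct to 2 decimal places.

Deflate each year: 2022 → 6035.86/1.221 = 4943.37; 2029 → 8525.57/1.378 = 6186.92.
So real value added changed by 6186.92/4943.37 − 1 = 0.2516, i.e. 25.16%.

25.16%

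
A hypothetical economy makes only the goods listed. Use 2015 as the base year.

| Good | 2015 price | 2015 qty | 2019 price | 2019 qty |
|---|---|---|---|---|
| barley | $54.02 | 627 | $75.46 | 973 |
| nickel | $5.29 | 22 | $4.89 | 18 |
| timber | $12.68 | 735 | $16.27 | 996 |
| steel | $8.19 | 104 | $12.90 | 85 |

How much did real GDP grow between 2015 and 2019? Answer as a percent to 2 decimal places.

Real GDP 2015 = Nominal GDP 2015 = 54.02·627 + 5.29·22 + 12.68·735 + 8.19·104 = 44158.48.
Real GDP 2019 (at 2015 prices) = 54.02·973 + 5.29·18 + 12.68·996 + 8.19·85 = 65982.11.
Real growth = 65982.11/44158.48 − 1 = 0.4942.

49.42%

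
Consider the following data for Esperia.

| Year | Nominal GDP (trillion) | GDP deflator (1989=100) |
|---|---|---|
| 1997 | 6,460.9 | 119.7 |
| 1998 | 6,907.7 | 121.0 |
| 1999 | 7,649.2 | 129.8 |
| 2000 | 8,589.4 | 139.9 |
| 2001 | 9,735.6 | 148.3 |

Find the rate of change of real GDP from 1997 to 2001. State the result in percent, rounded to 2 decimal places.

21.62%

Real GDP 1997 = 6460.9/1.197 = 5397.58.
Real GDP 2001 = 9735.6/1.483 = 6564.80.
Change = 6564.80/5397.58 − 1 = 0.2162.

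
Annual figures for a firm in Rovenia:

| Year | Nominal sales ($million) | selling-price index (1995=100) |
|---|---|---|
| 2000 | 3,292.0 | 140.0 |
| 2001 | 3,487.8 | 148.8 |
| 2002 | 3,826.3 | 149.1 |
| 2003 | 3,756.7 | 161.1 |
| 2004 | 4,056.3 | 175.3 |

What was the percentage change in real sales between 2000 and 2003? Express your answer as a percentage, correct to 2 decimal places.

-0.83%

Real sales 2000 = 3292.0/1.400 = 2351.43.
Real sales 2003 = 3756.7/1.611 = 2331.91.
Change = 2331.91/2351.43 − 1 = -0.0083.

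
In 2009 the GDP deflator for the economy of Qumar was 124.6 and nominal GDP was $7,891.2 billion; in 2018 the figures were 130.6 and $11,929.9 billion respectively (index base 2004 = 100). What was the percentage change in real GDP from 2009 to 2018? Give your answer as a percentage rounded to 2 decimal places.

Real GDP 2009 = 7891.2 / 1.246 = 6333.23.
Real GDP 2018 = 11929.9 / 1.306 = 9134.69.
Real growth = 9134.69 / 6333.23 − 1 = 0.4423.

44.23%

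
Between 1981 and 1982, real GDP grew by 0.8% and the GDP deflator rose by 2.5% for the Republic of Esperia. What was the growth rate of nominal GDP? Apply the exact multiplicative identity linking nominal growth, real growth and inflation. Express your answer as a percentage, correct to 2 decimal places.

3.32%

(1 + g_nom) = (1 + g_real)(1 + π) = 1.0080 × 1.0250 = 1.03320.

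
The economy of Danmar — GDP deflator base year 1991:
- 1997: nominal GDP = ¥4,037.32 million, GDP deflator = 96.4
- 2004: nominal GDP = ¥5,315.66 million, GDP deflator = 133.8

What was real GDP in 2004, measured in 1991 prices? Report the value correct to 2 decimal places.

¥3,972.84 million

Real GDP = Nominal / (GDP deflator/100) = 5315.66 / 1.338 = 3972.84.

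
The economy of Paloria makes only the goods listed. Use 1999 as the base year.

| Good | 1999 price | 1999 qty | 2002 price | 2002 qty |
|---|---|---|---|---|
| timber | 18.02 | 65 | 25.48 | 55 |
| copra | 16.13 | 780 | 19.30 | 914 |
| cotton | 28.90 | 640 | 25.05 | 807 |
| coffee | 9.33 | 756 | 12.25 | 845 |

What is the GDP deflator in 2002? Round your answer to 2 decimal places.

Nominal GDP 2002 = 25.48·55 + 19.30·914 + 25.05·807 + 12.25·845 = 49608.20.
Real GDP 2002 (at 1999 prices) = 18.02·55 + 16.13·914 + 28.90·807 + 9.33·845 = 46940.07.
Deflator = Nominal/Real × 100 = 49608.20/46940.07 × 100 = 105.684.

105.68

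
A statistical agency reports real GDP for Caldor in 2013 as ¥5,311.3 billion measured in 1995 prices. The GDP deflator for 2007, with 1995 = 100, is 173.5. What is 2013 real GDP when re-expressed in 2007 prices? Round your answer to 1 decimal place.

Real GDP in 2007 prices = Real GDP in 1995 prices × (P_2007/P_1995) = 5311.3 × 1.735 = 9215.11.

¥9,215.1 billion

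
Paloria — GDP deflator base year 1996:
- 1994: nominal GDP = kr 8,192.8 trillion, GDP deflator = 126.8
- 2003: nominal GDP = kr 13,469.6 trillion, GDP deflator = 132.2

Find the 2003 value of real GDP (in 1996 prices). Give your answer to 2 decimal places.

Real GDP = Nominal / (GDP deflator/100) = 13469.6 / 1.322 = 10188.80.

kr 10,188.80 trillion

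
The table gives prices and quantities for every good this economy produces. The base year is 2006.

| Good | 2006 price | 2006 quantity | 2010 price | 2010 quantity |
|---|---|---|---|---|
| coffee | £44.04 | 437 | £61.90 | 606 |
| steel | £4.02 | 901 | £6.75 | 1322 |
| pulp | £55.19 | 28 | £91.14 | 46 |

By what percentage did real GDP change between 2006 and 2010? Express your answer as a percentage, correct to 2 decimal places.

Real GDP 2006 = Nominal GDP 2006 = 44.04·437 + 4.02·901 + 55.19·28 = 24412.82.
Real GDP 2010 (at 2006 prices) = 44.04·606 + 4.02·1322 + 55.19·46 = 34541.42.
Real growth = 34541.42/24412.82 − 1 = 0.4149.

41.49%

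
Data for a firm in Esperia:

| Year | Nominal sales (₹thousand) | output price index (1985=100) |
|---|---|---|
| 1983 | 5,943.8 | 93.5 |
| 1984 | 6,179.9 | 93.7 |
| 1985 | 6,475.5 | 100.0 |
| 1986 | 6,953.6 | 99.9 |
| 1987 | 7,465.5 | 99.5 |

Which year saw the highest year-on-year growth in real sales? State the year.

1987

1984: real = 6179.9/0.937 = 6595.41; growth vs 1983 (6357.01) = 3.75%.
1985: real = 6475.5/1.000 = 6475.50; growth vs 1984 (6595.41) = -1.82%.
1986: real = 6953.6/0.999 = 6960.56; growth vs 1985 (6475.50) = 7.49%.
1987: real = 7465.5/0.995 = 7503.02; growth vs 1986 (6960.56) = 7.79%.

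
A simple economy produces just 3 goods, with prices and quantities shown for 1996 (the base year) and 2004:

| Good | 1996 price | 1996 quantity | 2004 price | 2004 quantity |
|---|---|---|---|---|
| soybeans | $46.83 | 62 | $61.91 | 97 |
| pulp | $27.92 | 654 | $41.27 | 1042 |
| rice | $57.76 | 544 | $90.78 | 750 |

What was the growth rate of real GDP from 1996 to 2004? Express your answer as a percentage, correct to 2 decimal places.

Real GDP 1996 = Nominal GDP 1996 = 46.83·62 + 27.92·654 + 57.76·544 = 52584.58.
Real GDP 2004 (at 1996 prices) = 46.83·97 + 27.92·1042 + 57.76·750 = 76955.15.
Real growth = 76955.15/52584.58 − 1 = 0.4635.

46.35%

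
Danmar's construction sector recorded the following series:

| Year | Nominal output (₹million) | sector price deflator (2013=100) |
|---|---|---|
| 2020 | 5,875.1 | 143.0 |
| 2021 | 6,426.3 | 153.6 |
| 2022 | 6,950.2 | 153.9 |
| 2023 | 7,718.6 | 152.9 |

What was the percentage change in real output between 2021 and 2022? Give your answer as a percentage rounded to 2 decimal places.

7.94%

Real output 2021 = 6426.3/1.536 = 4183.79.
Real output 2022 = 6950.2/1.539 = 4516.05.
Change = 4516.05/4183.79 − 1 = 0.0794.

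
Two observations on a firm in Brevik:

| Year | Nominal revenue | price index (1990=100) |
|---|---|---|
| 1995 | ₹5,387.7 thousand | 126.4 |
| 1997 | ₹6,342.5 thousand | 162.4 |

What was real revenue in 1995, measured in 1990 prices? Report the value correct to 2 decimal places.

₹4,262.42 thousand

Real revenue = Nominal / (price index/100) = 5387.7 / 1.264 = 4262.42.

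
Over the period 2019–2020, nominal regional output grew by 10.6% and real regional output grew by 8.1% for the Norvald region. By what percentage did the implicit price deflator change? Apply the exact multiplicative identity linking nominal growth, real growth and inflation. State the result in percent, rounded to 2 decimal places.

2.31%

(1 + g_nom) = (1 + g_real)(1 + π), so π = 1.1060 / 1.0810 − 1 = 0.02313.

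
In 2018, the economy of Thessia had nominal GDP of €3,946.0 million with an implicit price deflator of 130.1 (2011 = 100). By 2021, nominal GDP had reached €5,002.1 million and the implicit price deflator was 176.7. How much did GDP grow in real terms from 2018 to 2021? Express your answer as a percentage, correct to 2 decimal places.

-6.67%

Deflate each year: 2018 → 3946.0/1.301 = 3033.05; 2021 → 5002.1/1.767 = 2830.84.
So real GDP changed by 2830.84/3033.05 − 1 = -0.0667, i.e. -6.67%.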